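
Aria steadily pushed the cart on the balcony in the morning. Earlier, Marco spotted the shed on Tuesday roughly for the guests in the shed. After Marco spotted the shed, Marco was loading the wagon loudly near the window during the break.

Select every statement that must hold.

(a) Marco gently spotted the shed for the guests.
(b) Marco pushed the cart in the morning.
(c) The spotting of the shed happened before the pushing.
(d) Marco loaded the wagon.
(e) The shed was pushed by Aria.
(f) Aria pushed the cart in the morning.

(c), (f)

(a) Not entailed — 'gently' adds a manner not in (and inconsistent with) the original.
(b) Not entailed — the passage has Aria pushing the cart, not Marco.
(c) Entailed — the narrative places the spotting before the pushing.
(d) Not entailed — 'was loading' is progressive on an accomplishment; it does not entail the completed 'loaded'.
(e) Not entailed — Aria pushed the cart, not the shed; the shed belongs to the spotting event.
(f) Entailed — every conjunct here is already in the original pushing event.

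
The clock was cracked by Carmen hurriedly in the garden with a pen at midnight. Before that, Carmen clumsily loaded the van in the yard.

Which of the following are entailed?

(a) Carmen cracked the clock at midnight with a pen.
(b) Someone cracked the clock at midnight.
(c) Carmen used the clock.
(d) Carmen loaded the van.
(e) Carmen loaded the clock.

(a) Entailed — dropping 'in the garden', 'hurriedly' leaves a sub-description the original still satisfies.
(b) Entailed — this follows by dropping conjuncts from the cracking event's description.
(c) Not entailed — the clock is the patient, not an instrument — Carmen used a pen.
(d) Entailed — every conjunct here is already in the original loading event.
(e) Not entailed — Carmen loaded the van, not the clock; the clock belongs to the cracking event.

(a), (b), (d)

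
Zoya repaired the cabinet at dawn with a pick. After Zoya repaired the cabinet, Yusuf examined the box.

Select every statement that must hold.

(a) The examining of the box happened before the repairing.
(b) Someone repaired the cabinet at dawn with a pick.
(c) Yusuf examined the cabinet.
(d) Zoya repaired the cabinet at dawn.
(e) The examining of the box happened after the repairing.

(b), (d), (e)

(a) Not entailed — the narrative places the repairing before the examining, not after.
(b) Entailed — every conjunct here is already in the original repairing event.
(c) Not entailed — Yusuf examined the box, not the cabinet; the cabinet belongs to the repairing event.
(d) Entailed — the original entails any weakening of itself; this just drops 'with a pick'.
(e) Entailed — the narrative places the repairing before the examining.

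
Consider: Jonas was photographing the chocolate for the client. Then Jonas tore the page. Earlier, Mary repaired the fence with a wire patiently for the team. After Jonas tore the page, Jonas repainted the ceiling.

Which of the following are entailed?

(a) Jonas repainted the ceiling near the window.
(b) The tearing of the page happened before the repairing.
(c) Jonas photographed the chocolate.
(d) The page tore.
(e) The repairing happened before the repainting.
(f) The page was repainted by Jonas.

(a) Not entailed — 'near the window' adds information not in the original event.
(b) Not entailed — the narrative places the repairing before the tearing, not after.
(c) Not entailed — 'was photographing' is progressive on an accomplishment; it does not entail the completed 'photographed'.
(d) Entailed — 'Jonas tore the page' is causative; it entails the inchoative 'the page tore'.
(e) Entailed — the narrative places the repairing before the repainting.
(f) Not entailed — Jonas repainted the ceiling, not the page; the page belongs to the tearing event.

(d), (e)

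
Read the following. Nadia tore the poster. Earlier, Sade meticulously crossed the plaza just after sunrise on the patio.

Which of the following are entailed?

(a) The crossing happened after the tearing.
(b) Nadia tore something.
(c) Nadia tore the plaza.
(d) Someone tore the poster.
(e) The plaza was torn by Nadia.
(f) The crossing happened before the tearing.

(a) Not entailed — the narrative places the crossing before the tearing, not after.
(b) Entailed — this follows by dropping conjuncts from the tearing event's description.
(c) Not entailed — Nadia tore the poster, not the plaza; the plaza belongs to the crossing event.
(d) Entailed — this follows by dropping conjuncts from the tearing event's description.
(e) Not entailed — Nadia tore the poster, not the plaza; the plaza belongs to the crossing event.
(f) Entailed — the narrative places the crossing before the tearing.

(b), (d), (f)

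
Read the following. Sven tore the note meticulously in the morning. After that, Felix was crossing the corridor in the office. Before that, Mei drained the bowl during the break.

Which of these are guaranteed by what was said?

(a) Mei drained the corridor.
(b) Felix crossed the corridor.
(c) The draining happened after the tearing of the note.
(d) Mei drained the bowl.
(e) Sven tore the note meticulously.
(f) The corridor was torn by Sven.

(d), (e)

(a) Not entailed — Mei drained the bowl, not the corridor; the corridor belongs to the crossing event.
(b) Not entailed — 'was crossing' is progressive on an accomplishment; it does not entail the completed 'crossed'.
(c) Not entailed — the narrative doesn't order the tearing relative to the draining.
(d) Entailed — the original entails any weakening of itself; this just drops 'during the break'.
(e) Entailed — dropping 'in the morning' leaves a sub-description the original still satisfies.
(f) Not entailed — Sven tore the note, not the corridor; the corridor belongs to the crossing event.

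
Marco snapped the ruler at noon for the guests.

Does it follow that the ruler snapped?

yes

'Marco snapped the ruler' is the causative; it entails the inchoative 'the ruler snapped'.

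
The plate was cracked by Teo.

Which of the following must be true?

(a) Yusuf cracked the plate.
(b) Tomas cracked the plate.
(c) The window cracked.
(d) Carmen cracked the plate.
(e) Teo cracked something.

(a) Not entailed — the passage has Teo cracking the plate, not Yusuf.
(b) Not entailed — the passage has Teo cracking the plate, not Tomas.
(c) Not entailed — the plate is what cracked, not the window.
(d) Not entailed — the passage has Teo cracking the plate, not Carmen.
(e) Entailed — every conjunct here is already in the original cracking event.

(e)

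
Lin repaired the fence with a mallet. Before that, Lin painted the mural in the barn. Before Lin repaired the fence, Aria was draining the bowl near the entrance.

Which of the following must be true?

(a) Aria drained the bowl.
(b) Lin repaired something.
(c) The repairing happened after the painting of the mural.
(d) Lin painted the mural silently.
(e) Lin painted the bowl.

(b), (c)

(a) Not entailed — 'was draining' is progressive on an accomplishment; it does not entail the completed 'drained'.
(b) Entailed — every conjunct here is already in the original repairing event.
(c) Entailed — the narrative places the painting before the repairing.
(d) Not entailed — 'silently' adds information not in the original event.
(e) Not entailed — Lin painted the mural, not the bowl; the bowl belongs to the draining event.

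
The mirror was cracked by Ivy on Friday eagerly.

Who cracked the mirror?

'Ivy' marks the agent of the cracking event.

Ivy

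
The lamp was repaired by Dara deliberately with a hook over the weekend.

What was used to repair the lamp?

'with a hook' marks the instrument of the repairing event.

a hook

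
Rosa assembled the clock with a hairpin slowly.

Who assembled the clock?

Rosa

'Rosa' marks the agent of the assembling event.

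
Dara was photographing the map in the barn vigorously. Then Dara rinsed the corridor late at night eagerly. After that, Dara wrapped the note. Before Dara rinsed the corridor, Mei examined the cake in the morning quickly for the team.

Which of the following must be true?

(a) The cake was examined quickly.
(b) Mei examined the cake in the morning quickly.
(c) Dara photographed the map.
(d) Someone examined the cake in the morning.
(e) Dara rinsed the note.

(a), (b), (d)

(a) Entailed — this follows by dropping conjuncts from the examining event's description.
(b) Entailed — the original entails any weakening of itself; this just drops 'for the team'.
(c) Not entailed — 'was photographing' is progressive on an accomplishment; it does not entail the completed 'photographed'.
(d) Entailed — dropping 'for the team', 'quickly' and generalizing the agent leaves a sub-description the original still satisfies.
(e) Not entailed — Dara rinsed the corridor, not the note; the note belongs to the wrapping event.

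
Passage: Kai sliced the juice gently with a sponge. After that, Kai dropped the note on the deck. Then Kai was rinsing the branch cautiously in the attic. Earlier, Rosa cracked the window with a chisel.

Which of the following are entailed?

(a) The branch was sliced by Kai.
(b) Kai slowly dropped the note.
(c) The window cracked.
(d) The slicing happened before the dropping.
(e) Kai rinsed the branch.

(a) Not entailed — Kai sliced the juice, not the branch; the branch belongs to the rinsing event.
(b) Not entailed — 'slowly' adds information not in the original event.
(c) Entailed — 'Rosa cracked the window' is causative; it entails the inchoative 'the window cracked'.
(d) Entailed — the narrative places the slicing before the dropping.
(e) Entailed — 'rinse' is an activity; 'was rinsing' entails that some rinsing happened, so 'rinsed' holds.

(c), (d), (e)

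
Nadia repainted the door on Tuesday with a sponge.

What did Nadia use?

a sponge

'with a sponge' marks the instrument of the repainting event.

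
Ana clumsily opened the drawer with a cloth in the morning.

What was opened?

'the drawer' marks the patient of the opening event.

the drawer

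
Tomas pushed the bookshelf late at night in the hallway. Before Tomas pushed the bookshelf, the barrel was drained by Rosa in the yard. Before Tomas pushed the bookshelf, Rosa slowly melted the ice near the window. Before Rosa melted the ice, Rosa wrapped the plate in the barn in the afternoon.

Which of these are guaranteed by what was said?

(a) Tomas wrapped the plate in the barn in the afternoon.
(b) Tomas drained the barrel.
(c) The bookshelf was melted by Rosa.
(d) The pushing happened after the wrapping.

(a) Not entailed — the passage has Rosa wrapping the plate, not Tomas.
(b) Not entailed — the passage has Rosa draining the barrel, not Tomas.
(c) Not entailed — Rosa melted the ice, not the bookshelf; the bookshelf belongs to the pushing event.
(d) Entailed — the narrative places the wrapping before the pushing.

(d)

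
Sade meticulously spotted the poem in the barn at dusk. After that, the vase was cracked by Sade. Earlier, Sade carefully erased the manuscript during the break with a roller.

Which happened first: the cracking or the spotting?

The connectives place the spotting before the cracking.

the spotting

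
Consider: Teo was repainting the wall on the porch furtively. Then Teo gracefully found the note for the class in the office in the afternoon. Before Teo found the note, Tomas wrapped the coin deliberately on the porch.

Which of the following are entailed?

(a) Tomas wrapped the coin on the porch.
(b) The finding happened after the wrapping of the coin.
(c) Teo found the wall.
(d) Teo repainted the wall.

(a), (b)

(a) Entailed — this follows by dropping conjuncts from the wrapping event's description.
(b) Entailed — the narrative places the wrapping before the finding.
(c) Not entailed — Teo found the note, not the wall; the wall belongs to the repainting event.
(d) Not entailed — 'was repainting' is progressive on an accomplishment; it does not entail the completed 'repainted'.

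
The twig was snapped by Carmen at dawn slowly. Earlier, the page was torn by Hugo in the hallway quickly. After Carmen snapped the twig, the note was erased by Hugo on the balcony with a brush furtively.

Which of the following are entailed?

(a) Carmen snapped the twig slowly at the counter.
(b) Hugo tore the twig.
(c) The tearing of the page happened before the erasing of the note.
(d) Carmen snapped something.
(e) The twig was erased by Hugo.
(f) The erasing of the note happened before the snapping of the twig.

(a) Not entailed — 'at the counter' adds information not in the original event.
(b) Not entailed — Hugo tore the page, not the twig; the twig belongs to the snapping event.
(c) Entailed — the narrative places the tearing before the erasing.
(d) Entailed — this follows by dropping conjuncts from the snapping event's description.
(e) Not entailed — Hugo erased the note, not the twig; the twig belongs to the snapping event.
(f) Not entailed — the narrative places the snapping before the erasing, not after.

(c), (d)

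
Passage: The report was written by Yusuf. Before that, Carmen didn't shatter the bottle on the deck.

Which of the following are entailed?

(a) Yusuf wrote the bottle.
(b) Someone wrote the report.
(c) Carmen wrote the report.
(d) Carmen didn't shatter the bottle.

(b)

(a) Not entailed — Yusuf wrote the report, not the bottle; the bottle belongs to the shattering event.
(b) Entailed — every conjunct here is already in the original writing event.
(c) Not entailed — the passage has Yusuf writing the report, not Carmen.
(d) Not entailed — dropping 'on the deck' under negation is not valid — the original leaves open that Carmen shattered the bottle some other way.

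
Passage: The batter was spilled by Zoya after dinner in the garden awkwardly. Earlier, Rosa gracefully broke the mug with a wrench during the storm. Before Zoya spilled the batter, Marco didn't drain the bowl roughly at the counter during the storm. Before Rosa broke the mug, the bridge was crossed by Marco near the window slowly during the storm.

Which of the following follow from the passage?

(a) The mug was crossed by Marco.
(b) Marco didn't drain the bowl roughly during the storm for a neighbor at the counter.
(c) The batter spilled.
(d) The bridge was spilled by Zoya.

(a) Not entailed — Marco crossed the bridge, not the mug; the mug belongs to the breaking event.
(b) Entailed — under negation, adding a further restriction is entailed: if no such draining event occurred, none occurred for a neighbor either.
(c) Entailed — 'Zoya spilled the batter' is causative; it entails the inchoative 'the batter spilled'.
(d) Not entailed — Zoya spilled the batter, not the bridge; the bridge belongs to the crossing event.

(b), (c)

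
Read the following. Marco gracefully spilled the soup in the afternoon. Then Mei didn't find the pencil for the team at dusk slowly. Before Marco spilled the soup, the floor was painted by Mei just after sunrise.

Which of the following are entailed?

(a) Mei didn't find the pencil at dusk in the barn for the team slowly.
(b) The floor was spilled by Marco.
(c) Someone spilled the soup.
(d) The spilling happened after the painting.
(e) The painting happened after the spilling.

(a), (c), (d)

(a) Entailed — under negation, adding a further restriction is entailed: if no such finding event occurred, none occurred in the barn either.
(b) Not entailed — Marco spilled the soup, not the floor; the floor belongs to the painting event.
(c) Entailed — every conjunct here is already in the original spilling event.
(d) Entailed — the narrative places the painting before the spilling.
(e) Not entailed — the narrative places the painting before the spilling, not after.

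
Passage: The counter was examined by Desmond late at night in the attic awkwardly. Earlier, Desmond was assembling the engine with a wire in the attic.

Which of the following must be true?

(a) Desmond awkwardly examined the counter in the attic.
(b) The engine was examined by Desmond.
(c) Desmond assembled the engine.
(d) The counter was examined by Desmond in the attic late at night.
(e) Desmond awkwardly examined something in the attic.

(a) Entailed — this follows by dropping conjuncts from the examining event's description.
(b) Not entailed — Desmond examined the counter, not the engine; the engine belongs to the assembling event.
(c) Not entailed — 'was assembling' is progressive on an accomplishment; it does not entail the completed 'assembled'.
(d) Entailed — dropping 'awkwardly' leaves a sub-description the original still satisfies.
(e) Entailed — dropping 'late at night' and generalizing the patient leaves a sub-description the original still satisfies.

(a), (d), (e)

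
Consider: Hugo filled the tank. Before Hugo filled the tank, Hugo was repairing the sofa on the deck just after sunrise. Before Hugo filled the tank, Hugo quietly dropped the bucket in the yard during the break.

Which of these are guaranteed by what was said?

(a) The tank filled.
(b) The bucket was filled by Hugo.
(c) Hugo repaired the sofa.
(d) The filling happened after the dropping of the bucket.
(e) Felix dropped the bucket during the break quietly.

(a) Entailed — 'Hugo filled the tank' is causative; it entails the inchoative 'the tank filled'.
(b) Not entailed — Hugo filled the tank, not the bucket; the bucket belongs to the dropping event.
(c) Not entailed — 'was repairing' is progressive on an accomplishment; it does not entail the completed 'repaired'.
(d) Entailed — the narrative places the dropping before the filling.
(e) Not entailed — the passage has Hugo dropping the bucket, not Felix.

(a), (d)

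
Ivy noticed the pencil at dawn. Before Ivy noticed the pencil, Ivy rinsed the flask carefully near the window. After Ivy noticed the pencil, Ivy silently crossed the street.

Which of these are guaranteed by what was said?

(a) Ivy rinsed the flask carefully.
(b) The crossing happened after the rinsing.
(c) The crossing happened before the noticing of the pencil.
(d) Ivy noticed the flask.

(a) Entailed — the original entails any weakening of itself; this just drops 'near the window'.
(b) Entailed — the narrative places the rinsing before the crossing.
(c) Not entailed — the narrative places the noticing before the crossing, not after.
(d) Not entailed — Ivy noticed the pencil, not the flask; the flask belongs to the rinsing event.

(a), (b)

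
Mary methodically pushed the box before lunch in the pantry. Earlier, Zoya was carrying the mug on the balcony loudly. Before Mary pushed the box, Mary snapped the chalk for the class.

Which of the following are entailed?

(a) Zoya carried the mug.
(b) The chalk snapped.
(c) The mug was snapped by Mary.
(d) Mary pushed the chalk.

(a) Entailed — 'carry' is an activity; 'was carrying' entails that some carrying happened, so 'carried' holds.
(b) Entailed — 'Mary snapped the chalk' is causative; it entails the inchoative 'the chalk snapped'.
(c) Not entailed — Mary snapped the chalk, not the mug; the mug belongs to the carrying event.
(d) Not entailed — Mary pushed the box, not the chalk; the chalk belongs to the snapping event.

(a), (b)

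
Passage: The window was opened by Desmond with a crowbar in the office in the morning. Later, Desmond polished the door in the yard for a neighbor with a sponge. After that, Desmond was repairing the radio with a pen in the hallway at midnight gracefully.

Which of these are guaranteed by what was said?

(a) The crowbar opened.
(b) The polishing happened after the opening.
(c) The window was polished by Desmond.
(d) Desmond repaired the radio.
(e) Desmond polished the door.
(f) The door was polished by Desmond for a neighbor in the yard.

(a) Not entailed — the window is what opened, not the crowbar.
(b) Entailed — the narrative places the opening before the polishing.
(c) Not entailed — Desmond polished the door, not the window; the window belongs to the opening event.
(d) Not entailed — 'was repairing' is progressive on an accomplishment; it does not entail the completed 'repaired'.
(e) Entailed — the original entails any weakening of itself; this just drops 'for a neighbor', 'in the yard', 'with a sponge'.
(f) Entailed — the original entails any weakening of itself; this just drops 'with a sponge'.

(b), (e), (f)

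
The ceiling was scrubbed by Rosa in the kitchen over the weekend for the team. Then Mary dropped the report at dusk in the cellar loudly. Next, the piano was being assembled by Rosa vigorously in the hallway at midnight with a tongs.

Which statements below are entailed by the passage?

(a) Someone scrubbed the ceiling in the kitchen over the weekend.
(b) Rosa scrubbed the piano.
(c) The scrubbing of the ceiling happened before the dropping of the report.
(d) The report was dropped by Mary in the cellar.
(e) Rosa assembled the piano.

(a) Entailed — the original entails any weakening of itself; this just drops 'for the team' and generalizes the agent.
(b) Not entailed — Rosa scrubbed the ceiling, not the piano; the piano belongs to the assembling event.
(c) Entailed — the narrative places the scrubbing before the dropping.
(d) Entailed — this follows by dropping conjuncts from the dropping event's description.
(e) Not entailed — 'was assembling' is progressive on an accomplishment; it does not entail the completed 'assembled'.

(a), (c), (d)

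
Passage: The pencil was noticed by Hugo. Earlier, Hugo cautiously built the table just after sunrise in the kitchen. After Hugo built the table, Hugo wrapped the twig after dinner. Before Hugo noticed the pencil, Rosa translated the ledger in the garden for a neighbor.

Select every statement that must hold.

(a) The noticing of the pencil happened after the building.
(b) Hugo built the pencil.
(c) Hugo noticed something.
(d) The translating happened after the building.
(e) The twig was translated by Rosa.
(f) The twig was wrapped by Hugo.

(a), (c), (f)

(a) Entailed — the narrative places the building before the noticing.
(b) Not entailed — Hugo built the table, not the pencil; the pencil belongs to the noticing event.
(c) Entailed — this follows by dropping conjuncts from the noticing event's description.
(d) Not entailed — the narrative doesn't order the building relative to the translating.
(e) Not entailed — Rosa translated the ledger, not the twig; the twig belongs to the wrapping event.
(f) Entailed — every conjunct here is already in the original wrapping event.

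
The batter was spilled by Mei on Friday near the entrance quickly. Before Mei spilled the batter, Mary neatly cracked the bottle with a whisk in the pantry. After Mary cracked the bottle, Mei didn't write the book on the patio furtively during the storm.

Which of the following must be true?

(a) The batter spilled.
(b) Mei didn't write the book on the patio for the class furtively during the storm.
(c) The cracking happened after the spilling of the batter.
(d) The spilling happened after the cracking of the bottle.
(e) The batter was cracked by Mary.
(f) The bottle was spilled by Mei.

(a), (b), (d)

(a) Entailed — 'Mei spilled the batter' is causative; it entails the inchoative 'the batter spilled'.
(b) Entailed — under negation, adding a further restriction is entailed: if no such writing event occurred, none occurred for the class either.
(c) Not entailed — the narrative places the cracking before the spilling, not after.
(d) Entailed — the narrative places the cracking before the spilling.
(e) Not entailed — Mary cracked the bottle, not the batter; the batter belongs to the spilling event.
(f) Not entailed — Mei spilled the batter, not the bottle; the bottle belongs to the cracking event.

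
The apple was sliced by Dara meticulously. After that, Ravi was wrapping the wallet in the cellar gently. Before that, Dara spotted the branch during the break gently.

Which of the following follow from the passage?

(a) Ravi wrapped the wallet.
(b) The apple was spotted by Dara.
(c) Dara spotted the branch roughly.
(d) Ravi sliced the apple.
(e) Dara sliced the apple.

(a) Not entailed — 'was wrapping' is progressive on an accomplishment; it does not entail the completed 'wrapped'.
(b) Not entailed — Dara spotted the branch, not the apple; the apple belongs to the slicing event.
(c) Not entailed — 'roughly' adds a manner not in (and inconsistent with) the original.
(d) Not entailed — the passage has Dara slicing the apple, not Ravi.
(e) Entailed — the original entails any weakening of itself; this just drops 'meticulously'.

(e)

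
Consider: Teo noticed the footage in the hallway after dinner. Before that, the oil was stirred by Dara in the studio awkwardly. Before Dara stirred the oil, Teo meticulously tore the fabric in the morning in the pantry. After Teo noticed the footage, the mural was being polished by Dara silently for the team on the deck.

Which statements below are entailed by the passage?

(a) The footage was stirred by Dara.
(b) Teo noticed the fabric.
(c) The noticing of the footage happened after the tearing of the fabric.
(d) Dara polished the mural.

(c), (d)

(a) Not entailed — Dara stirred the oil, not the footage; the footage belongs to the noticing event.
(b) Not entailed — Teo noticed the footage, not the fabric; the fabric belongs to the tearing event.
(c) Entailed — the narrative places the tearing before the noticing.
(d) Entailed — 'polish' is an activity; 'was polishing' entails that some polishing happened, so 'polished' holds.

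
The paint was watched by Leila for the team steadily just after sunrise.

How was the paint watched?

'steadily' marks the manner of the watching event.

steadily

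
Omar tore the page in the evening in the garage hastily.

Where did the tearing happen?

in the garage

'in the garage' marks the location of the tearing event.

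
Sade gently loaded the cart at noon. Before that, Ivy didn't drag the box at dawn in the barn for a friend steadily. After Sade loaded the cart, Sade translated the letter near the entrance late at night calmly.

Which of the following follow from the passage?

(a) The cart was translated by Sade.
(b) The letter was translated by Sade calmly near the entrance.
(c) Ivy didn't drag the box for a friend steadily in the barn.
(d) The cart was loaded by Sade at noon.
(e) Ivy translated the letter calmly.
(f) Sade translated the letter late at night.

(b), (d), (f)

(a) Not entailed — Sade translated the letter, not the cart; the cart belongs to the loading event.
(b) Entailed — dropping 'late at night' leaves a sub-description the original still satisfies.
(c) Not entailed — dropping 'at dawn' under negation is not valid — the original leaves open that Ivy dragged the box some other way.
(d) Entailed — dropping 'gently' leaves a sub-description the original still satisfies.
(e) Not entailed — the passage has Sade translating the letter, not Ivy.
(f) Entailed — the original entails any weakening of itself; this just drops 'near the entrance', 'calmly'.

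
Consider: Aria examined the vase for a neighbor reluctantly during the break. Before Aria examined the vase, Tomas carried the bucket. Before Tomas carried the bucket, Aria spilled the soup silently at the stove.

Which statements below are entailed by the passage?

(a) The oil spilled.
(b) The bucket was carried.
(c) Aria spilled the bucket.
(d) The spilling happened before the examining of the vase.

(a) Not entailed — the soup is what spilled, not the oil.
(b) Entailed — generalizing the agent leaves a sub-description the original still satisfies.
(c) Not entailed — Aria spilled the soup, not the bucket; the bucket belongs to the carrying event.
(d) Entailed — the narrative places the spilling before the examining.

(b), (d)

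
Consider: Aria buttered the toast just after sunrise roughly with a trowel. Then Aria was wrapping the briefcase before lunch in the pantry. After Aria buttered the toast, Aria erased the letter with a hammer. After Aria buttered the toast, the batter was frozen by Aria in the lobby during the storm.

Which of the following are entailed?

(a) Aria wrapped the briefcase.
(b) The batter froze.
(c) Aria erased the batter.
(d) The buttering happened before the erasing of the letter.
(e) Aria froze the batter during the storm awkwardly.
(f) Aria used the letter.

(b), (d)

(a) Not entailed — 'was wrapping' is progressive on an accomplishment; it does not entail the completed 'wrapped'.
(b) Entailed — 'Aria froze the batter' is causative; it entails the inchoative 'the batter froze'.
(c) Not entailed — Aria erased the letter, not the batter; the batter belongs to the freezing event.
(d) Entailed — the narrative places the buttering before the erasing.
(e) Not entailed — 'awkwardly' adds information not in the original event.
(f) Not entailed — the letter is the patient, not an instrument — Aria used a hammer.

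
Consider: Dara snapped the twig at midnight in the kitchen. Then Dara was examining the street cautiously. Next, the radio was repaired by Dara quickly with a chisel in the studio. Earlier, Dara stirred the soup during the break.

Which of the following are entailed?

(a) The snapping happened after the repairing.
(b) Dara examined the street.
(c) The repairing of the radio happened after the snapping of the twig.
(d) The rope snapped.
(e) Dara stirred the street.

(b), (c)

(a) Not entailed — the narrative places the snapping before the repairing, not after.
(b) Entailed — 'examine' is an activity; 'was examining' entails that some examining happened, so 'examined' holds.
(c) Entailed — the narrative places the snapping before the repairing.
(d) Not entailed — the twig is what snapped, not the rope.
(e) Not entailed — Dara stirred the soup, not the street; the street belongs to the examining event.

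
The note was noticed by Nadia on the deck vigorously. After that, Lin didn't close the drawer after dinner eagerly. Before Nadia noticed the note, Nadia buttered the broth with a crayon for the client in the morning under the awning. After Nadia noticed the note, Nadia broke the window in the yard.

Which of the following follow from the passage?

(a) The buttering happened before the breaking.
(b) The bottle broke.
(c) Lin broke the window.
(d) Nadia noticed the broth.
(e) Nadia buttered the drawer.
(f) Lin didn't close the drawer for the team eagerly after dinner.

(a), (f)

(a) Entailed — the narrative places the buttering before the breaking.
(b) Not entailed — the window is what broke, not the bottle.
(c) Not entailed — the passage has Nadia breaking the window, not Lin.
(d) Not entailed — Nadia noticed the note, not the broth; the broth belongs to the buttering event.
(e) Not entailed — Nadia buttered the broth, not the drawer; the drawer belongs to the closing event.
(f) Entailed — under negation, adding a further restriction is entailed: if no such closing event occurred, none occurred for the team either.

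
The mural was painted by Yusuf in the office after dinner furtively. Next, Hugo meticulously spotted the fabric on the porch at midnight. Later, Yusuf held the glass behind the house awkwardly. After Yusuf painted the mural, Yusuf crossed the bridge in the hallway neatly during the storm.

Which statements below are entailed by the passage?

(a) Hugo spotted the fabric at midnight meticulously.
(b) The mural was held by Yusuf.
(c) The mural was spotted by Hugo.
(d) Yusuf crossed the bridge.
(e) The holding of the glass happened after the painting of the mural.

(a), (d), (e)

(a) Entailed — every conjunct here is already in the original spotting event.
(b) Not entailed — Yusuf held the glass, not the mural; the mural belongs to the painting event.
(c) Not entailed — Hugo spotted the fabric, not the mural; the mural belongs to the painting event.
(d) Entailed — dropping 'neatly', 'during the storm', 'in the hallway' leaves a sub-description the original still satisfies.
(e) Entailed — the narrative places the painting before the holding.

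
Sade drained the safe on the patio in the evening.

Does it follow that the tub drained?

Nothing is said about any tub; only the safe is affected.

no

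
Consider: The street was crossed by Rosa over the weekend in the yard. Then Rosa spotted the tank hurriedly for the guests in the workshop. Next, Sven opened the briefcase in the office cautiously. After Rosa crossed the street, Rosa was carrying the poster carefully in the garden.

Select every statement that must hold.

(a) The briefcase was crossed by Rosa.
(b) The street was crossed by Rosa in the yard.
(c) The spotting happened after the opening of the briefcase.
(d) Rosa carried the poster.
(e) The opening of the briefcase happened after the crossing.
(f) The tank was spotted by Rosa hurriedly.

(a) Not entailed — Rosa crossed the street, not the briefcase; the briefcase belongs to the opening event.
(b) Entailed — the original entails any weakening of itself; this just drops 'over the weekend'.
(c) Not entailed — the narrative places the spotting before the opening, not after.
(d) Entailed — 'carry' is an activity; 'was carrying' entails that some carrying happened, so 'carried' holds.
(e) Entailed — the narrative places the crossing before the opening.
(f) Entailed — every conjunct here is already in the original spotting event.

(b), (d), (e), (f)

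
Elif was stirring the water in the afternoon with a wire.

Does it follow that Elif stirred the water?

yes

'stir' is atelic; if Elif was stirring the water, then Elif stirred the water (for some time).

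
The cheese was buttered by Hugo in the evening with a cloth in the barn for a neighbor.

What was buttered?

'the cheese' marks the patient of the buttering event.

the cheese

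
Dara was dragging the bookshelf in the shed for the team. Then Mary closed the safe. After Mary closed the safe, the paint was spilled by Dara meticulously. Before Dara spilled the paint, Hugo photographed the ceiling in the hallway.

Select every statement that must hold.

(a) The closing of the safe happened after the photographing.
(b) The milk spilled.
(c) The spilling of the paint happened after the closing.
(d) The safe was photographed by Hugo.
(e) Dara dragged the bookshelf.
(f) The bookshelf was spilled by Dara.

(c), (e)

(a) Not entailed — the narrative doesn't order the photographing relative to the closing.
(b) Not entailed — the paint is what spilled, not the milk.
(c) Entailed — the narrative places the closing before the spilling.
(d) Not entailed — Hugo photographed the ceiling, not the safe; the safe belongs to the closing event.
(e) Entailed — 'drag' is an activity; 'was dragging' entails that some dragging happened, so 'dragged' holds.
(f) Not entailed — Dara spilled the paint, not the bookshelf; the bookshelf belongs to the dragging event.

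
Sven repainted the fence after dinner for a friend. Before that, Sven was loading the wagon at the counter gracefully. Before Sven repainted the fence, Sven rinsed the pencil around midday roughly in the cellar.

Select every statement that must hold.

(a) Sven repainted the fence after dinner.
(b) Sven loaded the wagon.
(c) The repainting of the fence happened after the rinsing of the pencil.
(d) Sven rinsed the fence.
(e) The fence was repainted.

(a) Entailed — dropping 'for a friend' leaves a sub-description the original still satisfies.
(b) Not entailed — 'was loading' is progressive on an accomplishment; it does not entail the completed 'loaded'.
(c) Entailed — the narrative places the rinsing before the repainting.
(d) Not entailed — Sven rinsed the pencil, not the fence; the fence belongs to the repainting event.
(e) Entailed — this follows by dropping conjuncts from the repainting event's description.

(a), (c), (e)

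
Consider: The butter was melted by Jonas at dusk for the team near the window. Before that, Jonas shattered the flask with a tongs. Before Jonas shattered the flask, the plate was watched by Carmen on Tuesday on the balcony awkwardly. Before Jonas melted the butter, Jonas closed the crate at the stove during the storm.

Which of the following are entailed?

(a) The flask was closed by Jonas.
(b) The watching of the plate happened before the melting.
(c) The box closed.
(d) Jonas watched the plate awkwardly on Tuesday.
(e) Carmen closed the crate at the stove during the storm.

(a) Not entailed — Jonas closed the crate, not the flask; the flask belongs to the shattering event.
(b) Entailed — the narrative places the watching before the melting.
(c) Not entailed — the crate is what closed, not the box.
(d) Not entailed — the passage has Carmen watching the plate, not Jonas.
(e) Not entailed — the passage has Jonas closing the crate, not Carmen.

(b)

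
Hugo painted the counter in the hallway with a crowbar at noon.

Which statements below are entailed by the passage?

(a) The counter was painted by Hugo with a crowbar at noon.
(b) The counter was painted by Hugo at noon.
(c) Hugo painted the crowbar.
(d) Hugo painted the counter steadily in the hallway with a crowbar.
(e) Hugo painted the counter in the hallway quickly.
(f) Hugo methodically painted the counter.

(a) Entailed — dropping 'in the hallway' leaves a sub-description the original still satisfies.
(b) Entailed — the original entails any weakening of itself; this just drops 'in the hallway', 'with a crowbar'.
(c) Not entailed — the crowbar is the instrument, not what was painted.
(d) Not entailed — 'steadily' adds information not in the original event.
(e) Not entailed — 'quickly' adds information not in the original event.
(f) Not entailed — 'methodically' adds information not in the original event.

(a), (b)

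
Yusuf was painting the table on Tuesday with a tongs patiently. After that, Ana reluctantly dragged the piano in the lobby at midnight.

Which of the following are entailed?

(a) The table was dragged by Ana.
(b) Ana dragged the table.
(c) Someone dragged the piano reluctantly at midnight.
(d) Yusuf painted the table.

(c)

(a) Not entailed — Ana dragged the piano, not the table; the table belongs to the painting event.
(b) Not entailed — Ana dragged the piano, not the table; the table belongs to the painting event.
(c) Entailed — this follows by dropping conjuncts from the dragging event's description.
(d) Not entailed — 'was painting' is progressive on an accomplishment; it does not entail the completed 'painted'.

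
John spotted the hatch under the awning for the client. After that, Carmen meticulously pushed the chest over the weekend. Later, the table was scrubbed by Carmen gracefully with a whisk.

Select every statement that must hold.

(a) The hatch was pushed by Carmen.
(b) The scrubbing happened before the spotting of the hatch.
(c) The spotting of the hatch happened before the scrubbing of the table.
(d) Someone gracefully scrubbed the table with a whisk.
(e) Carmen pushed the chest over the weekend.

(a) Not entailed — Carmen pushed the chest, not the hatch; the hatch belongs to the spotting event.
(b) Not entailed — the narrative places the spotting before the scrubbing, not after.
(c) Entailed — the narrative places the spotting before the scrubbing.
(d) Entailed — the original entails any weakening of itself; this just generalizes the agent.
(e) Entailed — this follows by dropping conjuncts from the pushing event's description.

(c), (d), (e)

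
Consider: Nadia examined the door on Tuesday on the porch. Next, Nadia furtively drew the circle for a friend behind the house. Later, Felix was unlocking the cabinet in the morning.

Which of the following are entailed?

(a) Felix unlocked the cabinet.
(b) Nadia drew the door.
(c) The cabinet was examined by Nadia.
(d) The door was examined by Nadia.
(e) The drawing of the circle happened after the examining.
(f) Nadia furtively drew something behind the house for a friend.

(a) Not entailed — 'was unlocking' is progressive on an accomplishment; it does not entail the completed 'unlocked'.
(b) Not entailed — Nadia drew the circle, not the door; the door belongs to the examining event.
(c) Not entailed — Nadia examined the door, not the cabinet; the cabinet belongs to the unlocking event.
(d) Entailed — this follows by dropping conjuncts from the examining event's description.
(e) Entailed — the narrative places the examining before the drawing.
(f) Entailed — this follows by dropping conjuncts from the drawing event's description.

(d), (e), (f)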